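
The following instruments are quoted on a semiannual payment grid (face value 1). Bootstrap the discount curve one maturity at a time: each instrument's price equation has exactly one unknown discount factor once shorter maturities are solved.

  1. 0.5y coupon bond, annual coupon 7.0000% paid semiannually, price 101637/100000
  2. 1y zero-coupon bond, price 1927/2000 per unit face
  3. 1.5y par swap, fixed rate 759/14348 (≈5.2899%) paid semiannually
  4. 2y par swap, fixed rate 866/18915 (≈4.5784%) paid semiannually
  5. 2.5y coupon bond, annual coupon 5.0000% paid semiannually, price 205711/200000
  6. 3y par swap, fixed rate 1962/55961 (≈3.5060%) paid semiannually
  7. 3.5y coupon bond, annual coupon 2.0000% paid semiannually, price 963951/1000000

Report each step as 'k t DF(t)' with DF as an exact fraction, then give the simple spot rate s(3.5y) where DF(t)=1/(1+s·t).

1 1/2 491/500
2 1 1927/2000
3 3/2 9241/10000
4 2 4567/5000
5 5/2 1139/1250
6 3 9019/10000
7 7/2 899/1000
s(3.5y) = (1/(899/1000) − 1)/(7/2) = 202/6293 ≈ 3.2099%

step 1 [0.5y] bond c/2=7/200: DF=(101637/100000 − 7/200·(0))/(1+7/200) = 491/500 ≈ 0.982000
step 2 [1y] zero: DF = P = 1927/2000 ≈ 0.963500
step 3 [1.5y] swap r/2=759/28696: DF=(1 − 759/28696·(0.982000+0.963500))/(1+759/28696) = 9241/10000 ≈ 0.924100
step 4 [2y] swap r/2=433/18915: DF=(1 − 433/18915·(0.982000+0.963500+0.924100))/(1+433/18915) = 4567/5000 ≈ 0.913400
step 5 [2.5y] bond c/2=1/40: DF=(205711/200000 − 1/40·(0.982000+0.963500+0.924100+0.913400))/(1+1/40) = 1139/1250 ≈ 0.911200
step 6 [3y] swap r/2=981/55961: DF=(1 − 981/55961·(0.982000+0.963500+0.924100+0.913400+0.911200))/(1+981/55961) = 9019/10000 ≈ 0.901900
step 7 [3.5y] bond c/2=1/100: DF=(963951/1000000 − 1/100·(0.982000+0.963500+0.924100+0.913400+0.911200+0.901900))/(1+1/100) = 899/1000 ≈ 0.899000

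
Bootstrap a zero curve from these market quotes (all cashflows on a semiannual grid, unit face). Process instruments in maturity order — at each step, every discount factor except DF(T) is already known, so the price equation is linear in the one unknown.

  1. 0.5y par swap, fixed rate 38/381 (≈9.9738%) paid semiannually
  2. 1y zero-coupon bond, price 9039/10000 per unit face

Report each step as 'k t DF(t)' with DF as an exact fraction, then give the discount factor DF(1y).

1 1/2 381/400
2 1 9039/10000
DF(1y) = 9039/10000 ≈ 0.903900

step 1 [0.5y] swap r/2=19/381: DF=(1 − 19/381·(0))/(1+19/381) = 381/400 ≈ 0.952500
step 2 [1y] zero: DF = P = 9039/10000 ≈ 0.903900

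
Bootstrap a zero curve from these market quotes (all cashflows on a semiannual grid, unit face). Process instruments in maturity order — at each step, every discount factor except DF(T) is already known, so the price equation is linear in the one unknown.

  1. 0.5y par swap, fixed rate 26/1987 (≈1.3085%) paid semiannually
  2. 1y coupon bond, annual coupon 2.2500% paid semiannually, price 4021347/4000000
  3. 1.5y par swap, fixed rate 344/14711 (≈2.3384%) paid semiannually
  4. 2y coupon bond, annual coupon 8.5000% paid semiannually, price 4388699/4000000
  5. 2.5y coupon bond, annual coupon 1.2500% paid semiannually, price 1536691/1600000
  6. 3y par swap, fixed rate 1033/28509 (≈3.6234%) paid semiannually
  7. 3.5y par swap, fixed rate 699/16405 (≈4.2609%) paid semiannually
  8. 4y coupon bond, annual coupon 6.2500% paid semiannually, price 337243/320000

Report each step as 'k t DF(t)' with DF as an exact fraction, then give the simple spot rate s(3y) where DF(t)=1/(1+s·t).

1 1/2 1987/2000
2 1 9831/10000
3 3/2 1207/1250
4 2 373/400
5 5/2 1163/1250
6 3 8967/10000
7 7/2 4301/5000
8 4 8231/10000
s(3y) = (1/(8967/10000) − 1)/(3) = 1033/26901 ≈ 3.8400%

step 1 [0.5y] swap r/2=13/1987: DF=(1 − 13/1987·(0))/(1+13/1987) = 1987/2000 ≈ 0.993500
step 2 [1y] bond c/2=9/800: DF=(4021347/4000000 − 9/800·(0.993500))/(1+9/800) = 9831/10000 ≈ 0.983100
step 3 [1.5y] swap r/2=172/14711: DF=(1 − 172/14711·(0.993500+0.983100))/(1+172/14711) = 1207/1250 ≈ 0.965600
step 4 [2y] bond c/2=17/400: DF=(4388699/4000000 − 17/400·(0.993500+0.983100+0.965600))/(1+17/400) = 373/400 ≈ 0.932500
step 5 [2.5y] bond c/2=1/160: DF=(1536691/1600000 − 1/160·(0.993500+0.983100+0.965600+0.932500))/(1+1/160) = 1163/1250 ≈ 0.930400
step 6 [3y] swap r/2=1033/57018: DF=(1 − 1033/57018·(0.993500+0.983100+0.965600+0.932500+0.930400))/(1+1033/57018) = 8967/10000 ≈ 0.896700
step 7 [3.5y] swap r/2=699/32810: DF=(1 − 699/32810·(0.993500+0.983100+0.965600+0.932500+0.930400+0.896700))/(1+699/32810) = 4301/5000 ≈ 0.860200
step 8 [4y] bond c/2=1/32: DF=(337243/320000 − 1/32·(0.993500+0.983100+0.965600+0.932500+0.930400+0.896700+0.860200))/(1+1/32) = 8231/10000 ≈ 0.823100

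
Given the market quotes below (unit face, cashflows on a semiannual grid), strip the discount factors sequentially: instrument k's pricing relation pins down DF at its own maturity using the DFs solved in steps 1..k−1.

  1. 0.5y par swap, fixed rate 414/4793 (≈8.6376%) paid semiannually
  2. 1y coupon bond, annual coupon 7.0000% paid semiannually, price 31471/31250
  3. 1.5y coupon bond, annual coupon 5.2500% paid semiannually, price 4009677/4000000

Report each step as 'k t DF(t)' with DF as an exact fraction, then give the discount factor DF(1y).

step 1 [0.5y] swap r/2=207/4793: DF=(1 − 207/4793·(0))/(1+207/4793) = 4793/5000 ≈ 0.958600
step 2 [1y] bond c/2=7/200: DF=(31471/31250 − 7/200·(0.958600))/(1+7/200) = 4703/5000 ≈ 0.940600
step 3 [1.5y] bond c/2=21/800: DF=(4009677/4000000 − 21/800·(0.958600+0.940600))/(1+21/800) = 4641/5000 ≈ 0.928200

1 1/2 4793/5000
2 1 4703/5000
3 3/2 4641/5000
DF(1y) = 4703/5000 ≈ 0.940600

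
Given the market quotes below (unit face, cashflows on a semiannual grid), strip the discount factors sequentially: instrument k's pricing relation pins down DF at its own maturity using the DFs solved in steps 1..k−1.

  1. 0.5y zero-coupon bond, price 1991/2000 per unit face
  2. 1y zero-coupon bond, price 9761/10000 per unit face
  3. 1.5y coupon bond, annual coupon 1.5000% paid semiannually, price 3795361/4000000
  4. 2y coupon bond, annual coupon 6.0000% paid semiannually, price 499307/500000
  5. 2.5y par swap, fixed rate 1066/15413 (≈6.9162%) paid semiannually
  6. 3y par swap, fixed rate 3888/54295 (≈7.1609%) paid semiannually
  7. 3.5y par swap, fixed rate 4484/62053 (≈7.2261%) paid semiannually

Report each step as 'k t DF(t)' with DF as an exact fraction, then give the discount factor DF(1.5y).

1 1/2 1991/2000
2 1 9761/10000
3 3/2 9271/10000
4 2 8851/10000
5 5/2 8401/10000
6 3 1007/1250
7 7/2 3879/5000
DF(1.5y) = 9271/10000 ≈ 0.927100

step 1 [0.5y] zero: DF = P = 1991/2000 ≈ 0.995500
step 2 [1y] zero: DF = P = 9761/10000 ≈ 0.976100
step 3 [1.5y] bond c/2=3/400: DF=(3795361/4000000 − 3/400·(0.995500+0.976100))/(1+3/400) = 9271/10000 ≈ 0.927100
step 4 [2y] bond c/2=3/100: DF=(499307/500000 − 3/100·(0.995500+0.976100+0.927100))/(1+3/100) = 8851/10000 ≈ 0.885100
step 5 [2.5y] swap r/2=533/15413: DF=(1 − 533/15413·(0.995500+0.976100+0.927100+0.885100))/(1+533/15413) = 8401/10000 ≈ 0.840100
step 6 [3y] swap r/2=1944/54295: DF=(1 − 1944/54295·(0.995500+0.976100+0.927100+0.885100+0.840100))/(1+1944/54295) = 1007/1250 ≈ 0.805600
step 7 [3.5y] swap r/2=2242/62053: DF=(1 − 2242/62053·(0.995500+0.976100+0.927100+0.885100+0.840100+0.805600))/(1+2242/62053) = 3879/5000 ≈ 0.775800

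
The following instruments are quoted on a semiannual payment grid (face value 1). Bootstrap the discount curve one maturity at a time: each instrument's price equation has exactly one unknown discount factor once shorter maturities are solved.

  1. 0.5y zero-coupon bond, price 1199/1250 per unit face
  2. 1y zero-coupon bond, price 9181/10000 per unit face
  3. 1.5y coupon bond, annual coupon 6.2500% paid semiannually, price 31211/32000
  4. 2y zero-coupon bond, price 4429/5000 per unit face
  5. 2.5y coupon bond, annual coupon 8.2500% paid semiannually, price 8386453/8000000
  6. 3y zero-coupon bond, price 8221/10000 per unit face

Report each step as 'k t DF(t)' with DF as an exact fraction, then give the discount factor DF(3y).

1 1/2 1199/1250
2 1 9181/10000
3 3/2 8889/10000
4 2 4429/5000
5 5/2 8621/10000
6 3 8221/10000
DF(3y) = 8221/10000 ≈ 0.822100

step 1 [0.5y] zero: DF = P = 1199/1250 ≈ 0.959200
step 2 [1y] zero: DF = P = 9181/10000 ≈ 0.918100
step 3 [1.5y] bond c/2=1/32: DF=(31211/32000 − 1/32·(0.959200+0.918100))/(1+1/32) = 8889/10000 ≈ 0.888900
step 4 [2y] zero: DF = P = 4429/5000 ≈ 0.885800
step 5 [2.5y] bond c/2=33/800: DF=(8386453/8000000 − 33/800·(0.959200+0.918100+0.888900+0.885800))/(1+33/800) = 8621/10000 ≈ 0.862100
step 6 [3y] zero: DF = P = 8221/10000 ≈ 0.822100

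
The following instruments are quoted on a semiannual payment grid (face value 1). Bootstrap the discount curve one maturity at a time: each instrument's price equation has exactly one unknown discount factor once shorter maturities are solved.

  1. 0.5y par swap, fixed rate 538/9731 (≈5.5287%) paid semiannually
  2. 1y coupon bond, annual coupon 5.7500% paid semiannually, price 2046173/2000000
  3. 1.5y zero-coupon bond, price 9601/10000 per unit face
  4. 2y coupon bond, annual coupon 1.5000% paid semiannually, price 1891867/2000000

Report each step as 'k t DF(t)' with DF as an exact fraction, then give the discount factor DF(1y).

1 1/2 9731/10000
2 1 9673/10000
3 3/2 9601/10000
4 2 9173/10000
DF(1y) = 9673/10000 ≈ 0.967300

step 1 [0.5y] swap r/2=269/9731: DF=(1 − 269/9731·(0))/(1+269/9731) = 9731/10000 ≈ 0.973100
step 2 [1y] bond c/2=23/800: DF=(2046173/2000000 − 23/800·(0.973100))/(1+23/800) = 9673/10000 ≈ 0.967300
step 3 [1.5y] zero: DF = P = 9601/10000 ≈ 0.960100
step 4 [2y] bond c/2=3/400: DF=(1891867/2000000 − 3/400·(0.973100+0.967300+0.960100))/(1+3/400) = 9173/10000 ≈ 0.917300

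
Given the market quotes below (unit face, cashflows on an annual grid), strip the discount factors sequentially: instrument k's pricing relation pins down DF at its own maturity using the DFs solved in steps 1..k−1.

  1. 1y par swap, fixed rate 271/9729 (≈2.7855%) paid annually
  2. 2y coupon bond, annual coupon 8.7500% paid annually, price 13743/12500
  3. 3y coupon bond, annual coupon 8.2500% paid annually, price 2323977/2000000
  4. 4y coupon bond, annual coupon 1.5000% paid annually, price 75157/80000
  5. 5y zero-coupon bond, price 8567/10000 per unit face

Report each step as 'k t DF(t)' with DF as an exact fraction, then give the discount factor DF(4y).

step 1 [1y] swap r/1=271/9729: DF=(1 − 271/9729·(0))/(1+271/9729) = 9729/10000 ≈ 0.972900
step 2 [2y] bond c/1=7/80: DF=(13743/12500 − 7/80·(0.972900))/(1+7/80) = 9327/10000 ≈ 0.932700
step 3 [3y] bond c/1=33/400: DF=(2323977/2000000 − 33/400·(0.972900+0.932700))/(1+33/400) = 4641/5000 ≈ 0.928200
step 4 [4y] bond c/1=3/200: DF=(75157/80000 − 3/200·(0.972900+0.932700+0.928200))/(1+3/200) = 8837/10000 ≈ 0.883700
step 5 [5y] zero: DF = P = 8567/10000 ≈ 0.856700

1 1 9729/10000
2 2 9327/10000
3 3 4641/5000
4 4 8837/10000
5 5 8567/10000
DF(4y) = 8837/10000 ≈ 0.883700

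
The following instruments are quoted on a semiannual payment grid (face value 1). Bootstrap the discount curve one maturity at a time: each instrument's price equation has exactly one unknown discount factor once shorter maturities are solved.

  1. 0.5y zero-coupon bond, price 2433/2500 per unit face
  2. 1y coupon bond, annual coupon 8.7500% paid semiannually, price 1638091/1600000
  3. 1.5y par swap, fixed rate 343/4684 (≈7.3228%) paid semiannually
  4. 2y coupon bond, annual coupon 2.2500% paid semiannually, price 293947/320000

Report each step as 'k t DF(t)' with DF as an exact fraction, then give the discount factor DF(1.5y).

1 1/2 2433/2500
2 1 9401/10000
3 3/2 8971/10000
4 2 8771/10000
DF(1.5y) = 8971/10000 ≈ 0.897100

step 1 [0.5y] zero: DF = P = 2433/2500 ≈ 0.973200
step 2 [1y] bond c/2=7/160: DF=(1638091/1600000 − 7/160·(0.973200))/(1+7/160) = 9401/10000 ≈ 0.940100
step 3 [1.5y] swap r/2=343/9368: DF=(1 − 343/9368·(0.973200+0.940100))/(1+343/9368) = 8971/10000 ≈ 0.897100
step 4 [2y] bond c/2=9/800: DF=(293947/320000 − 9/800·(0.973200+0.940100+0.897100))/(1+9/800) = 8771/10000 ≈ 0.877100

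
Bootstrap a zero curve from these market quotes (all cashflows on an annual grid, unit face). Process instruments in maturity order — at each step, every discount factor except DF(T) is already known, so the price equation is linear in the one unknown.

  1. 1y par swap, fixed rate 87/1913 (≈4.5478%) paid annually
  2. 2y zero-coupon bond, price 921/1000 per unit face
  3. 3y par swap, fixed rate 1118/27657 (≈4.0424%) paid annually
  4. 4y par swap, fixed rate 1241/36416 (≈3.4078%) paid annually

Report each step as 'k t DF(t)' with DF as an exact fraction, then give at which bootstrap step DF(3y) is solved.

step 1 [1y] swap r/1=87/1913: DF=(1 − 87/1913·(0))/(1+87/1913) = 1913/2000 ≈ 0.956500
step 2 [2y] zero: DF = P = 921/1000 ≈ 0.921000
step 3 [3y] swap r/1=1118/27657: DF=(1 − 1118/27657·(0.956500+0.921000))/(1+1118/27657) = 4441/5000 ≈ 0.888200
step 4 [4y] swap r/1=1241/36416: DF=(1 − 1241/36416·(0.956500+0.921000+0.888200))/(1+1241/36416) = 8759/10000 ≈ 0.875900

1 1 1913/2000
2 2 921/1000
3 3 4441/5000
4 4 8759/10000
DF(3y) is solved at step 3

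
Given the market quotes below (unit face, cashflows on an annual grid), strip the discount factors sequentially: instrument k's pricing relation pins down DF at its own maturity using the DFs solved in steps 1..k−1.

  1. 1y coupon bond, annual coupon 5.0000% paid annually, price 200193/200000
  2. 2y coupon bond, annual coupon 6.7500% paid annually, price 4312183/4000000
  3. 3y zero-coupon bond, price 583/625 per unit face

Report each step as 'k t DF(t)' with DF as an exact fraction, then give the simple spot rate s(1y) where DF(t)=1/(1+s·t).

1 1 9533/10000
2 2 1187/1250
3 3 583/625
s(1y) = (1/(9533/10000) − 1)/(1) = 467/9533 ≈ 4.8988%

step 1 [1y] bond c/1=1/20: DF=(200193/200000 − 1/20·(0))/(1+1/20) = 9533/10000 ≈ 0.953300
step 2 [2y] bond c/1=27/400: DF=(4312183/4000000 − 27/400·(0.953300))/(1+27/400) = 1187/1250 ≈ 0.949600
step 3 [3y] zero: DF = P = 583/625 ≈ 0.932800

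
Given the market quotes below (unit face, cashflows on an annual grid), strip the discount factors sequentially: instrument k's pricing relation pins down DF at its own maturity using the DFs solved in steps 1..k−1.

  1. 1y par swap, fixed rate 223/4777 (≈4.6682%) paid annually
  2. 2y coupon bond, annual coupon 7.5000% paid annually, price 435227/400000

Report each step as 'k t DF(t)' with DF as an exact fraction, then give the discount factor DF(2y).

step 1 [1y] swap r/1=223/4777: DF=(1 − 223/4777·(0))/(1+223/4777) = 4777/5000 ≈ 0.955400
step 2 [2y] bond c/1=3/40: DF=(435227/400000 − 3/40·(0.955400))/(1+3/40) = 1891/2000 ≈ 0.945500

1 1 4777/5000
2 2 1891/2000
DF(2y) = 1891/2000 ≈ 0.945500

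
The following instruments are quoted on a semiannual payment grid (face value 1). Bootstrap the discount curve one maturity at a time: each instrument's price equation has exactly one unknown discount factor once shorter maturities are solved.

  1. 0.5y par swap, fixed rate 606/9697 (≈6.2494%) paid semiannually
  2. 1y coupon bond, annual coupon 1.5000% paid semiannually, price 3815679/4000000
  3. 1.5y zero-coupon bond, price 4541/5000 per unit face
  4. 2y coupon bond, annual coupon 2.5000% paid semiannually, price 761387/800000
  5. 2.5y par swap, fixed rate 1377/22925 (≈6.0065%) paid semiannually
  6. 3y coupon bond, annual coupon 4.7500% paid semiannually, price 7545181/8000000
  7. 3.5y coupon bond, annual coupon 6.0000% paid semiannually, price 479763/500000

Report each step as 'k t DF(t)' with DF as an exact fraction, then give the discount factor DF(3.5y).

step 1 [0.5y] swap r/2=303/9697: DF=(1 − 303/9697·(0))/(1+303/9697) = 9697/10000 ≈ 0.969700
step 2 [1y] bond c/2=3/400: DF=(3815679/4000000 − 3/400·(0.969700))/(1+3/400) = 2349/2500 ≈ 0.939600
step 3 [1.5y] zero: DF = P = 4541/5000 ≈ 0.908200
step 4 [2y] bond c/2=1/80: DF=(761387/800000 − 1/80·(0.969700+0.939600+0.908200))/(1+1/80) = 2263/2500 ≈ 0.905200
step 5 [2.5y] swap r/2=1377/45850: DF=(1 − 1377/45850·(0.969700+0.939600+0.908200+0.905200))/(1+1377/45850) = 8623/10000 ≈ 0.862300
step 6 [3y] bond c/2=19/800: DF=(7545181/8000000 − 19/800·(0.969700+0.939600+0.908200+0.905200+0.862300))/(1+19/800) = 8149/10000 ≈ 0.814900
step 7 [3.5y] bond c/2=3/100: DF=(479763/500000 − 3/100·(0.969700+0.939600+0.908200+0.905200+0.862300+0.814900))/(1+3/100) = 7743/10000 ≈ 0.774300

1 1/2 9697/10000
2 1 2349/2500
3 3/2 4541/5000
4 2 2263/2500
5 5/2 8623/10000
6 3 8149/10000
7 7/2 7743/10000
DF(3.5y) = 7743/10000 ≈ 0.774300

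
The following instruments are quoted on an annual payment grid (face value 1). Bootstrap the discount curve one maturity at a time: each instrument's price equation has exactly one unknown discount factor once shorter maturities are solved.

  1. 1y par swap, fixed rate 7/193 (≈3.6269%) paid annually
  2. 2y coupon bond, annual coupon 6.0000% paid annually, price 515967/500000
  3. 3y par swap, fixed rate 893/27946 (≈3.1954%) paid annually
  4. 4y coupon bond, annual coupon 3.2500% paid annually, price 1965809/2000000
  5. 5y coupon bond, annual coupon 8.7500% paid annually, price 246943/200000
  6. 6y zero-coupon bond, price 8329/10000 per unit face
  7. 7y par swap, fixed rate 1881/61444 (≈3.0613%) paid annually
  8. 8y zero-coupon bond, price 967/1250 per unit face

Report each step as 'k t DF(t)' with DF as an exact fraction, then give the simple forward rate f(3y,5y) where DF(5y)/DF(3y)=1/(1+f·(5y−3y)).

1 1 193/200
2 2 9189/10000
3 3 9107/10000
4 4 108/125
5 5 841/1000
6 6 8329/10000
7 7 8119/10000
8 8 967/1250
f(3y,5y) = ((9107/10000)/(841/1000) − 1)/(2) = 697/16820 ≈ 4.1439%

step 1 [1y] swap r/1=7/193: DF=(1 − 7/193·(0))/(1+7/193) = 193/200 ≈ 0.965000
step 2 [2y] bond c/1=3/50: DF=(515967/500000 − 3/50·(0.965000))/(1+3/50) = 9189/10000 ≈ 0.918900
step 3 [3y] swap r/1=893/27946: DF=(1 − 893/27946·(0.965000+0.918900))/(1+893/27946) = 9107/10000 ≈ 0.910700
step 4 [4y] bond c/1=13/400: DF=(1965809/2000000 − 13/400·(0.965000+0.918900+0.910700))/(1+13/400) = 108/125 ≈ 0.864000
step 5 [5y] bond c/1=7/80: DF=(246943/200000 − 7/80·(0.965000+0.918900+0.910700+0.864000))/(1+7/80) = 841/1000 ≈ 0.841000
step 6 [6y] zero: DF = P = 8329/10000 ≈ 0.832900
step 7 [7y] swap r/1=1881/61444: DF=(1 − 1881/61444·(0.965000+0.918900+0.910700+0.864000+0.841000+0.832900))/(1+1881/61444) = 8119/10000 ≈ 0.811900
step 8 [8y] zero: DF = P = 967/1250 ≈ 0.773600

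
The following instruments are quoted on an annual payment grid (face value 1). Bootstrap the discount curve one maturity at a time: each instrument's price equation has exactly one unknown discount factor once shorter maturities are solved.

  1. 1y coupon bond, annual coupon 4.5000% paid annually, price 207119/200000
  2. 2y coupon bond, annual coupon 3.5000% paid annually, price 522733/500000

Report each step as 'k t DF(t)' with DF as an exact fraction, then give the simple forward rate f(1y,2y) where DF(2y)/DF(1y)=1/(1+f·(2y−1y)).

1 1 991/1000
2 2 4883/5000
f(1y,2y) = ((991/1000)/(4883/5000) − 1)/(1) = 72/4883 ≈ 1.4745%

step 1 [1y] bond c/1=9/200: DF=(207119/200000 − 9/200·(0))/(1+9/200) = 991/1000 ≈ 0.991000
step 2 [2y] bond c/1=7/200: DF=(522733/500000 − 7/200·(0.991000))/(1+7/200) = 4883/5000 ≈ 0.976600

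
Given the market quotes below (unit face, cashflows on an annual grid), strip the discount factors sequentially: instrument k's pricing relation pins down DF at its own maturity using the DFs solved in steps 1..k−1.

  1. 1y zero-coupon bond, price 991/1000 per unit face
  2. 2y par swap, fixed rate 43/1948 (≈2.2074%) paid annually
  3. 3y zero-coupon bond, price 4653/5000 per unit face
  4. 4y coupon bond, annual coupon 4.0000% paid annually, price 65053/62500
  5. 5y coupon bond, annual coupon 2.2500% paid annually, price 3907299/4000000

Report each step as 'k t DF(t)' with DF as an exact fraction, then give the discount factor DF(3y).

step 1 [1y] zero: DF = P = 991/1000 ≈ 0.991000
step 2 [2y] swap r/1=43/1948: DF=(1 − 43/1948·(0.991000))/(1+43/1948) = 957/1000 ≈ 0.957000
step 3 [3y] zero: DF = P = 4653/5000 ≈ 0.930600
step 4 [4y] bond c/1=1/25: DF=(65053/62500 − 1/25·(0.991000+0.957000+0.930600))/(1+1/25) = 8901/10000 ≈ 0.890100
step 5 [5y] bond c/1=9/400: DF=(3907299/4000000 − 9/400·(0.991000+0.957000+0.930600+0.890100))/(1+9/400) = 2181/2500 ≈ 0.872400

1 1 991/1000
2 2 957/1000
3 3 4653/5000
4 4 8901/10000
5 5 2181/2500
DF(3y) = 4653/5000 ≈ 0.930600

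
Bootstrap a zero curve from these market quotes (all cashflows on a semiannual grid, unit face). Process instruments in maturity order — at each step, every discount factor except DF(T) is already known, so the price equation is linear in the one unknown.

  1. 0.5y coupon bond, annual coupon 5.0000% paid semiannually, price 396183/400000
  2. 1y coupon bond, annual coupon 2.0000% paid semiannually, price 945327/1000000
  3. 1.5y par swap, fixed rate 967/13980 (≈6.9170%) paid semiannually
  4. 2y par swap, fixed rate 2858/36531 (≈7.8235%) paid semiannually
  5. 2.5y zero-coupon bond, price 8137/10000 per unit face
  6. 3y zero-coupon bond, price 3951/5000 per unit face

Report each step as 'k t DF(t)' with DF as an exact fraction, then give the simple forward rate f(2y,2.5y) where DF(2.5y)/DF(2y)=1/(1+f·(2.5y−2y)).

step 1 [0.5y] bond c/2=1/40: DF=(396183/400000 − 1/40·(0))/(1+1/40) = 9663/10000 ≈ 0.966300
step 2 [1y] bond c/2=1/100: DF=(945327/1000000 − 1/100·(0.966300))/(1+1/100) = 579/625 ≈ 0.926400
step 3 [1.5y] swap r/2=967/27960: DF=(1 − 967/27960·(0.966300+0.926400))/(1+967/27960) = 9033/10000 ≈ 0.903300
step 4 [2y] swap r/2=1429/36531: DF=(1 − 1429/36531·(0.966300+0.926400+0.903300))/(1+1429/36531) = 8571/10000 ≈ 0.857100
step 5 [2.5y] zero: DF = P = 8137/10000 ≈ 0.813700
step 6 [3y] zero: DF = P = 3951/5000 ≈ 0.790200

1 1/2 9663/10000
2 1 579/625
3 3/2 9033/10000
4 2 8571/10000
5 5/2 8137/10000
6 3 3951/5000
f(2y,2.5y) = ((8571/10000)/(8137/10000) − 1)/(1/2) = 868/8137 ≈ 10.6673%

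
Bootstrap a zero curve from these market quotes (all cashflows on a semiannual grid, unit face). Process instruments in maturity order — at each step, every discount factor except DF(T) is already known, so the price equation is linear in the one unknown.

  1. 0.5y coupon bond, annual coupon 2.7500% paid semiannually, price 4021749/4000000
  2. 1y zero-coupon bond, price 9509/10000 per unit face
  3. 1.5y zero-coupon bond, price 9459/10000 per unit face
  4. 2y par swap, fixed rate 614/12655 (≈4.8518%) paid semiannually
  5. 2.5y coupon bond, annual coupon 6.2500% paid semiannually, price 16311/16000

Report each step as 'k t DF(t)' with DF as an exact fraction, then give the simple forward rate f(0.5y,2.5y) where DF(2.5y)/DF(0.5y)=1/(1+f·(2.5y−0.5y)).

1 1/2 4959/5000
2 1 9509/10000
3 3/2 9459/10000
4 2 9079/10000
5 5/2 1747/2000
f(0.5y,2.5y) = ((4959/5000)/(1747/2000) − 1)/(2) = 1183/17470 ≈ 6.7716%

step 1 [0.5y] bond c/2=11/800: DF=(4021749/4000000 − 11/800·(0))/(1+11/800) = 4959/5000 ≈ 0.991800
step 2 [1y] zero: DF = P = 9509/10000 ≈ 0.950900
step 3 [1.5y] zero: DF = P = 9459/10000 ≈ 0.945900
step 4 [2y] swap r/2=307/12655: DF=(1 − 307/12655·(0.991800+0.950900+0.945900))/(1+307/12655) = 9079/10000 ≈ 0.907900
step 5 [2.5y] bond c/2=1/32: DF=(16311/16000 − 1/32·(0.991800+0.950900+0.945900+0.907900))/(1+1/32) = 1747/2000 ≈ 0.873500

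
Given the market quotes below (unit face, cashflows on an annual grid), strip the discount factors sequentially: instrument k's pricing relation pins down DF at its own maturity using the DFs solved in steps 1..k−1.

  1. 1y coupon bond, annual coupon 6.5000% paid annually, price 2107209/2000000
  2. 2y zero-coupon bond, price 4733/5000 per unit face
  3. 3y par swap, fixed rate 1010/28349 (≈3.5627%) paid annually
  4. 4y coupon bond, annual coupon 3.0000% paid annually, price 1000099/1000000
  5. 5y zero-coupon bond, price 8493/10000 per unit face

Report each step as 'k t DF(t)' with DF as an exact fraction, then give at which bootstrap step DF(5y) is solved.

step 1 [1y] bond c/1=13/200: DF=(2107209/2000000 − 13/200·(0))/(1+13/200) = 9893/10000 ≈ 0.989300
step 2 [2y] zero: DF = P = 4733/5000 ≈ 0.946600
step 3 [3y] swap r/1=1010/28349: DF=(1 − 1010/28349·(0.989300+0.946600))/(1+1010/28349) = 899/1000 ≈ 0.899000
step 4 [4y] bond c/1=3/100: DF=(1000099/1000000 − 3/100·(0.989300+0.946600+0.899000))/(1+3/100) = 2221/2500 ≈ 0.888400
step 5 [5y] zero: DF = P = 8493/10000 ≈ 0.849300

1 1 9893/10000
2 2 4733/5000
3 3 899/1000
4 4 2221/2500
5 5 8493/10000
DF(5y) is solved at step 5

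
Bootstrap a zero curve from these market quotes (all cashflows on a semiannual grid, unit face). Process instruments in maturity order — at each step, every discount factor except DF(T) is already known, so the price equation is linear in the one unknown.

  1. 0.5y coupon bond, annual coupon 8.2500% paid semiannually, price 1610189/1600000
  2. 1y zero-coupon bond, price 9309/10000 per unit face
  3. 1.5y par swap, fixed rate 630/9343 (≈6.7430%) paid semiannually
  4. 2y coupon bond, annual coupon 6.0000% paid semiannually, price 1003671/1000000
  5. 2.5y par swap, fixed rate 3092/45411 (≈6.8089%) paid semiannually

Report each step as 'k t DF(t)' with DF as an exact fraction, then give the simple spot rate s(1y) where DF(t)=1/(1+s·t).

step 1 [0.5y] bond c/2=33/800: DF=(1610189/1600000 − 33/800·(0))/(1+33/800) = 1933/2000 ≈ 0.966500
step 2 [1y] zero: DF = P = 9309/10000 ≈ 0.930900
step 3 [1.5y] swap r/2=315/9343: DF=(1 − 315/9343·(0.966500+0.930900))/(1+315/9343) = 1811/2000 ≈ 0.905500
step 4 [2y] bond c/2=3/100: DF=(1003671/1000000 − 3/100·(0.966500+0.930900+0.905500))/(1+3/100) = 558/625 ≈ 0.892800
step 5 [2.5y] swap r/2=1546/45411: DF=(1 − 1546/45411·(0.966500+0.930900+0.905500+0.892800))/(1+1546/45411) = 4227/5000 ≈ 0.845400

1 1/2 1933/2000
2 1 9309/10000
3 3/2 1811/2000
4 2 558/625
5 5/2 4227/5000
s(1y) = (1/(9309/10000) − 1)/(1) = 691/9309 ≈ 7.4229%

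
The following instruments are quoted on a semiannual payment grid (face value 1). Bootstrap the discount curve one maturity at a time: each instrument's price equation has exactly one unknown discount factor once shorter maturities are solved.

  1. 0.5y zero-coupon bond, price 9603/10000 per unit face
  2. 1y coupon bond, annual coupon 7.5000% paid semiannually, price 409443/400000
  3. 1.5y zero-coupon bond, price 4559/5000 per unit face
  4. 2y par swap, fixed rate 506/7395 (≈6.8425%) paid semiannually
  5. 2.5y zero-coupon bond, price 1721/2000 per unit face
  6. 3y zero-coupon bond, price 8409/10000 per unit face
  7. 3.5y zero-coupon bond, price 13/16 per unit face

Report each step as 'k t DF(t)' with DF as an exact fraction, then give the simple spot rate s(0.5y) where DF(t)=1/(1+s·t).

1 1/2 9603/10000
2 1 9519/10000
3 3/2 4559/5000
4 2 1747/2000
5 5/2 1721/2000
6 3 8409/10000
7 7/2 13/16
s(0.5y) = (1/(9603/10000) − 1)/(1/2) = 794/9603 ≈ 8.2682%

step 1 [0.5y] zero: DF = P = 9603/10000 ≈ 0.960300
step 2 [1y] bond c/2=3/80: DF=(409443/400000 − 3/80·(0.960300))/(1+3/80) = 9519/10000 ≈ 0.951900
step 3 [1.5y] zero: DF = P = 4559/5000 ≈ 0.911800
step 4 [2y] swap r/2=253/7395: DF=(1 − 253/7395·(0.960300+0.951900+0.911800))/(1+253/7395) = 1747/2000 ≈ 0.873500
step 5 [2.5y] zero: DF = P = 1721/2000 ≈ 0.860500
step 6 [3y] zero: DF = P = 8409/10000 ≈ 0.840900
step 7 [3.5y] zero: DF = P = 13/16 ≈ 0.812500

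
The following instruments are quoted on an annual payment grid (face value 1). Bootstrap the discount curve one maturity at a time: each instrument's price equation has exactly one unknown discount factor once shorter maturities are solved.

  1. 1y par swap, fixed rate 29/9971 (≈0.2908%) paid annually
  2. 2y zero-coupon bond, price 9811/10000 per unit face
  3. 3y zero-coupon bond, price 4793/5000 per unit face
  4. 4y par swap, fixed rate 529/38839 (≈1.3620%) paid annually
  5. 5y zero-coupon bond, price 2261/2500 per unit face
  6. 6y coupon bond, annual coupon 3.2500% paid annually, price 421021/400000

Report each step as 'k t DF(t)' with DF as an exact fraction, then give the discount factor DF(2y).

1 1 9971/10000
2 2 9811/10000
3 3 4793/5000
4 4 9471/10000
5 5 2261/2500
6 6 8687/10000
DF(2y) = 9811/10000 ≈ 0.981100

step 1 [1y] swap r/1=29/9971: DF=(1 − 29/9971·(0))/(1+29/9971) = 9971/10000 ≈ 0.997100
step 2 [2y] zero: DF = P = 9811/10000 ≈ 0.981100
step 3 [3y] zero: DF = P = 4793/5000 ≈ 0.958600
step 4 [4y] swap r/1=529/38839: DF=(1 − 529/38839·(0.997100+0.981100+0.958600))/(1+529/38839) = 9471/10000 ≈ 0.947100
step 5 [5y] zero: DF = P = 2261/2500 ≈ 0.904400
step 6 [6y] bond c/1=13/400: DF=(421021/400000 − 13/400·(0.997100+0.981100+0.958600+0.947100+0.904400))/(1+13/400) = 8687/10000 ≈ 0.868700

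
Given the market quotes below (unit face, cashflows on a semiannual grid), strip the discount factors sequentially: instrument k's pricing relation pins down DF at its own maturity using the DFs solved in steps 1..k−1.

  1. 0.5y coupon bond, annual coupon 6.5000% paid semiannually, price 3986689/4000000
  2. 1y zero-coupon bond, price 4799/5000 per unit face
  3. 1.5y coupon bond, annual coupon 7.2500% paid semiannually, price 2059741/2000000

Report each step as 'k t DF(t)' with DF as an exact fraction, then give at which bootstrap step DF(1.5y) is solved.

1 1/2 9653/10000
2 1 4799/5000
3 3/2 1853/2000
DF(1.5y) is solved at step 3

step 1 [0.5y] bond c/2=13/400: DF=(3986689/4000000 − 13/400·(0))/(1+13/400) = 9653/10000 ≈ 0.965300
step 2 [1y] zero: DF = P = 4799/5000 ≈ 0.959800
step 3 [1.5y] bond c/2=29/800: DF=(2059741/2000000 − 29/800·(0.965300+0.959800))/(1+29/800) = 1853/2000 ≈ 0.926500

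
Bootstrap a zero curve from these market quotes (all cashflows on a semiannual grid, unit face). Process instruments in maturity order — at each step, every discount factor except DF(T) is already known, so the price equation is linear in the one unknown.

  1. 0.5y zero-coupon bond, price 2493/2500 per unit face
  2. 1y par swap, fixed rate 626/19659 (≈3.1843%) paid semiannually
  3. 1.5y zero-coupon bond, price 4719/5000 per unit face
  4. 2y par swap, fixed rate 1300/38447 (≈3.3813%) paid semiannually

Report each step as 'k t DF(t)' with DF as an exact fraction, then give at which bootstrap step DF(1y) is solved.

1 1/2 2493/2500
2 1 9687/10000
3 3/2 4719/5000
4 2 187/200
DF(1y) is solved at step 2

step 1 [0.5y] zero: DF = P = 2493/2500 ≈ 0.997200
step 2 [1y] swap r/2=313/19659: DF=(1 − 313/19659·(0.997200))/(1+313/19659) = 9687/10000 ≈ 0.968700
step 3 [1.5y] zero: DF = P = 4719/5000 ≈ 0.943800
step 4 [2y] swap r/2=650/38447: DF=(1 − 650/38447·(0.997200+0.968700+0.943800))/(1+650/38447) = 187/200 ≈ 0.935000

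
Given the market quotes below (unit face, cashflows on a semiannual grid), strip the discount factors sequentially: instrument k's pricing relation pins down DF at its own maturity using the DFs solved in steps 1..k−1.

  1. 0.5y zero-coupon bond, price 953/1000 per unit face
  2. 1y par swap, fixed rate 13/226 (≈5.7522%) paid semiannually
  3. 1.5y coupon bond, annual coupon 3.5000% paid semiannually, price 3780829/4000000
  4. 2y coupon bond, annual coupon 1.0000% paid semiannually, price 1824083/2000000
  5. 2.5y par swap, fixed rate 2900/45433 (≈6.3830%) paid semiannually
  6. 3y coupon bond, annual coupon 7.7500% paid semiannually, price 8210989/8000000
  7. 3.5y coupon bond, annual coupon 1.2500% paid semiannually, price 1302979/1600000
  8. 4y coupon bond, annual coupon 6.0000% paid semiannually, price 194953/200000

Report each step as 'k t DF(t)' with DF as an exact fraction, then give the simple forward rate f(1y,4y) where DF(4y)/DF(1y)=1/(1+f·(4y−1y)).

step 1 [0.5y] zero: DF = P = 953/1000 ≈ 0.953000
step 2 [1y] swap r/2=13/452: DF=(1 − 13/452·(0.953000))/(1+13/452) = 4727/5000 ≈ 0.945400
step 3 [1.5y] bond c/2=7/400: DF=(3780829/4000000 − 7/400·(0.953000+0.945400))/(1+7/400) = 8963/10000 ≈ 0.896300
step 4 [2y] bond c/2=1/200: DF=(1824083/2000000 − 1/200·(0.953000+0.945400+0.896300))/(1+1/200) = 1117/1250 ≈ 0.893600
step 5 [2.5y] swap r/2=1450/45433: DF=(1 − 1450/45433·(0.953000+0.945400+0.896300+0.893600))/(1+1450/45433) = 171/200 ≈ 0.855000
step 6 [3y] bond c/2=31/800: DF=(8210989/8000000 − 31/800·(0.953000+0.945400+0.896300+0.893600+0.855000))/(1+31/800) = 4093/5000 ≈ 0.818600
step 7 [3.5y] bond c/2=1/160: DF=(1302979/1600000 − 1/160·(0.953000+0.945400+0.896300+0.893600+0.855000+0.818600))/(1+1/160) = 97/125 ≈ 0.776000
step 8 [4y] bond c/2=3/100: DF=(194953/200000 − 3/100·(0.953000+0.945400+0.896300+0.893600+0.855000+0.818600+0.776000))/(1+3/100) = 1919/2500 ≈ 0.767600

1 1/2 953/1000
2 1 4727/5000
3 3/2 8963/10000
4 2 1117/1250
5 5/2 171/200
6 3 4093/5000
7 7/2 97/125
8 4 1919/2500
f(1y,4y) = ((4727/5000)/(1919/2500) − 1)/(3) = 889/11514 ≈ 7.7210%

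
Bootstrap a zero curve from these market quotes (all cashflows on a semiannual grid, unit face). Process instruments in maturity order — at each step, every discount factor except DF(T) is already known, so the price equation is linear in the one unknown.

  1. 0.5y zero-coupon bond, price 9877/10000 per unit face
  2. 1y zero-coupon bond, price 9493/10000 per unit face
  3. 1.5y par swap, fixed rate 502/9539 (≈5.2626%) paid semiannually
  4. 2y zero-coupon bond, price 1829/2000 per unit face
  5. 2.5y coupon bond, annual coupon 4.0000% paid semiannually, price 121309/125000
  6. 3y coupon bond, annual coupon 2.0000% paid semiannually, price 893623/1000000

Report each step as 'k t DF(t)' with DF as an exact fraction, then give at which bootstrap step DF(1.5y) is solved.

1 1/2 9877/10000
2 1 9493/10000
3 3/2 9247/10000
4 2 1829/2000
5 5/2 4387/5000
6 3 8387/10000
DF(1.5y) is solved at step 3

step 1 [0.5y] zero: DF = P = 9877/10000 ≈ 0.987700
step 2 [1y] zero: DF = P = 9493/10000 ≈ 0.949300
step 3 [1.5y] swap r/2=251/9539: DF=(1 − 251/9539·(0.987700+0.949300))/(1+251/9539) = 9247/10000 ≈ 0.924700
step 4 [2y] zero: DF = P = 1829/2000 ≈ 0.914500
step 5 [2.5y] bond c/2=1/50: DF=(121309/125000 − 1/50·(0.987700+0.949300+0.924700+0.914500))/(1+1/50) = 4387/5000 ≈ 0.877400
step 6 [3y] bond c/2=1/100: DF=(893623/1000000 − 1/100·(0.987700+0.949300+0.924700+0.914500+0.877400))/(1+1/100) = 8387/10000 ≈ 0.838700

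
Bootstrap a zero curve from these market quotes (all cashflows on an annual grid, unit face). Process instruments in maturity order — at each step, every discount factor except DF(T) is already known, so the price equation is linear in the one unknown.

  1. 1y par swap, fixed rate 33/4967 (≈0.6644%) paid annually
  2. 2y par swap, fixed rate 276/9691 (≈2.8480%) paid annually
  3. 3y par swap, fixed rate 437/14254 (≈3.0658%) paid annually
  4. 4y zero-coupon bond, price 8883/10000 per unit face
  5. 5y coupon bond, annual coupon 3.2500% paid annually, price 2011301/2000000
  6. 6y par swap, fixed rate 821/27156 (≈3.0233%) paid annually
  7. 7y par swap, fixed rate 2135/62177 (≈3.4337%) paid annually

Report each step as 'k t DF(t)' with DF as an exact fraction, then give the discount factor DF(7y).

1 1 4967/5000
2 2 1181/1250
3 3 4563/5000
4 4 8883/10000
5 5 8563/10000
6 6 4179/5000
7 7 1573/2000
DF(7y) = 1573/2000 ≈ 0.786500

step 1 [1y] swap r/1=33/4967: DF=(1 − 33/4967·(0))/(1+33/4967) = 4967/5000 ≈ 0.993400
step 2 [2y] swap r/1=276/9691: DF=(1 − 276/9691·(0.993400))/(1+276/9691) = 1181/1250 ≈ 0.944800
step 3 [3y] swap r/1=437/14254: DF=(1 − 437/14254·(0.993400+0.944800))/(1+437/14254) = 4563/5000 ≈ 0.912600
step 4 [4y] zero: DF = P = 8883/10000 ≈ 0.888300
step 5 [5y] bond c/1=13/400: DF=(2011301/2000000 − 13/400·(0.993400+0.944800+0.912600+0.888300))/(1+13/400) = 8563/10000 ≈ 0.856300
step 6 [6y] swap r/1=821/27156: DF=(1 − 821/27156·(0.993400+0.944800+0.912600+0.888300+0.856300))/(1+821/27156) = 4179/5000 ≈ 0.835800
step 7 [7y] swap r/1=2135/62177: DF=(1 − 2135/62177·(0.993400+0.944800+0.912600+0.888300+0.856300+0.835800))/(1+2135/62177) = 1573/2000 ≈ 0.786500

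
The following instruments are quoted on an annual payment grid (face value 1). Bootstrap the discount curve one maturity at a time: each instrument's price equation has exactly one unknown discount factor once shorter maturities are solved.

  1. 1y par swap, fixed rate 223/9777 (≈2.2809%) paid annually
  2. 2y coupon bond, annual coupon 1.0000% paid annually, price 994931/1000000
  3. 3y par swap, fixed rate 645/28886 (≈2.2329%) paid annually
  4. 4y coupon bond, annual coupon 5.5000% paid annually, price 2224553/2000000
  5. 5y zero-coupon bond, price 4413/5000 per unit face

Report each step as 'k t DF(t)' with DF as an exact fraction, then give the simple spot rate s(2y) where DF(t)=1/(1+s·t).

step 1 [1y] swap r/1=223/9777: DF=(1 − 223/9777·(0))/(1+223/9777) = 9777/10000 ≈ 0.977700
step 2 [2y] bond c/1=1/100: DF=(994931/1000000 − 1/100·(0.977700))/(1+1/100) = 4877/5000 ≈ 0.975400
step 3 [3y] swap r/1=645/28886: DF=(1 − 645/28886·(0.977700+0.975400))/(1+645/28886) = 1871/2000 ≈ 0.935500
step 4 [4y] bond c/1=11/200: DF=(2224553/2000000 − 11/200·(0.977700+0.975400+0.935500))/(1+11/200) = 9037/10000 ≈ 0.903700
step 5 [5y] zero: DF = P = 4413/5000 ≈ 0.882600

1 1 9777/10000
2 2 4877/5000
3 3 1871/2000
4 4 9037/10000
5 5 4413/5000
s(2y) = (1/(4877/5000) − 1)/(2) = 123/9754 ≈ 1.2610%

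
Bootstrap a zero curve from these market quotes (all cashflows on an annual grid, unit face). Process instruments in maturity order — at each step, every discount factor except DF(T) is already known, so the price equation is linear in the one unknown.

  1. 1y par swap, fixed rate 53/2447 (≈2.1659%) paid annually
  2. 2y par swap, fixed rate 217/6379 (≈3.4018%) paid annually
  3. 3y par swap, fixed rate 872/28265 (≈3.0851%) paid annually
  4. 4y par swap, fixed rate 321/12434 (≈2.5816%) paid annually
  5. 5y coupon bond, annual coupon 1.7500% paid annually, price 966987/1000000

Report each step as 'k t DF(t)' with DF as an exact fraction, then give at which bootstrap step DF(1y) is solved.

step 1 [1y] swap r/1=53/2447: DF=(1 − 53/2447·(0))/(1+53/2447) = 2447/2500 ≈ 0.978800
step 2 [2y] swap r/1=217/6379: DF=(1 − 217/6379·(0.978800))/(1+217/6379) = 9349/10000 ≈ 0.934900
step 3 [3y] swap r/1=872/28265: DF=(1 − 872/28265·(0.978800+0.934900))/(1+872/28265) = 1141/1250 ≈ 0.912800
step 4 [4y] swap r/1=321/12434: DF=(1 − 321/12434·(0.978800+0.934900+0.912800))/(1+321/12434) = 9037/10000 ≈ 0.903700
step 5 [5y] bond c/1=7/400: DF=(966987/1000000 − 7/400·(0.978800+0.934900+0.912800+0.903700))/(1+7/400) = 4431/5000 ≈ 0.886200

1 1 2447/2500
2 2 9349/10000
3 3 1141/1250
4 4 9037/10000
5 5 4431/5000
DF(1y) is solved at step 1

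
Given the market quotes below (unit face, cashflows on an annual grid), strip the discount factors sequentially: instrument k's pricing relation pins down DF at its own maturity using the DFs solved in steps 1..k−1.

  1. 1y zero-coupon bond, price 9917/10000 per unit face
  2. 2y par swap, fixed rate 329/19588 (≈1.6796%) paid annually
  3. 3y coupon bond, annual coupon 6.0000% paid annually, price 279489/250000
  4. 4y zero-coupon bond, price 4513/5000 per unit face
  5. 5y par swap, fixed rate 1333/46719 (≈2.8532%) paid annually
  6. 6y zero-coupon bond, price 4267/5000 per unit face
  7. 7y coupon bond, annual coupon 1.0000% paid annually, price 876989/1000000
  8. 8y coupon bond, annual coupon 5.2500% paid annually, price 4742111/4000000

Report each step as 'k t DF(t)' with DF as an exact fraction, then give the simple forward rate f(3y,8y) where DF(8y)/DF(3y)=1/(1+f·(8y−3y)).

1 1 9917/10000
2 2 9671/10000
3 3 4719/5000
4 4 4513/5000
5 5 8667/10000
6 6 4267/5000
7 7 1017/1250
8 8 4051/5000
f(3y,8y) = ((4719/5000)/(4051/5000) − 1)/(5) = 668/20255 ≈ 3.2980%

step 1 [1y] zero: DF = P = 9917/10000 ≈ 0.991700
step 2 [2y] swap r/1=329/19588: DF=(1 − 329/19588·(0.991700))/(1+329/19588) = 9671/10000 ≈ 0.967100
step 3 [3y] bond c/1=3/50: DF=(279489/250000 − 3/50·(0.991700+0.967100))/(1+3/50) = 4719/5000 ≈ 0.943800
step 4 [4y] zero: DF = P = 4513/5000 ≈ 0.902600
step 5 [5y] swap r/1=1333/46719: DF=(1 − 1333/46719·(0.991700+0.967100+0.943800+0.902600))/(1+1333/46719) = 8667/10000 ≈ 0.866700
step 6 [6y] zero: DF = P = 4267/5000 ≈ 0.853400
step 7 [7y] bond c/1=1/100: DF=(876989/1000000 − 1/100·(0.991700+0.967100+0.943800+0.902600+0.866700+0.853400))/(1+1/100) = 1017/1250 ≈ 0.813600
step 8 [8y] bond c/1=21/400: DF=(4742111/4000000 − 21/400·(0.991700+0.967100+0.943800+0.902600+0.866700+0.853400+0.813600))/(1+21/400) = 4051/5000 ≈ 0.810200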